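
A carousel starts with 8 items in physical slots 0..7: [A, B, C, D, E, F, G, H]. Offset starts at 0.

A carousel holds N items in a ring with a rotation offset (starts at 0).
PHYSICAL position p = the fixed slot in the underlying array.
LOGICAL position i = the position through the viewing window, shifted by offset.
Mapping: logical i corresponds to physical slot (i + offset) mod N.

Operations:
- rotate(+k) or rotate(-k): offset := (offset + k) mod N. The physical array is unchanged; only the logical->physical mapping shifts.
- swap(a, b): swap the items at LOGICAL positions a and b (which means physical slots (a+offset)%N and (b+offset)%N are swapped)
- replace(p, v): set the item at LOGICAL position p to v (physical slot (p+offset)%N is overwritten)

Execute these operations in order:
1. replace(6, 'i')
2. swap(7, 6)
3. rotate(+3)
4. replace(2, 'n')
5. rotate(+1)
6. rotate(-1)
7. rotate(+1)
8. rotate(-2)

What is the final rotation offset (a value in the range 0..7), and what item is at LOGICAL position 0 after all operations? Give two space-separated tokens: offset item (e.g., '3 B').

Answer: 2 C

Derivation:
After op 1 (replace(6, 'i')): offset=0, physical=[A,B,C,D,E,F,i,H], logical=[A,B,C,D,E,F,i,H]
After op 2 (swap(7, 6)): offset=0, physical=[A,B,C,D,E,F,H,i], logical=[A,B,C,D,E,F,H,i]
After op 3 (rotate(+3)): offset=3, physical=[A,B,C,D,E,F,H,i], logical=[D,E,F,H,i,A,B,C]
After op 4 (replace(2, 'n')): offset=3, physical=[A,B,C,D,E,n,H,i], logical=[D,E,n,H,i,A,B,C]
After op 5 (rotate(+1)): offset=4, physical=[A,B,C,D,E,n,H,i], logical=[E,n,H,i,A,B,C,D]
After op 6 (rotate(-1)): offset=3, physical=[A,B,C,D,E,n,H,i], logical=[D,E,n,H,i,A,B,C]
After op 7 (rotate(+1)): offset=4, physical=[A,B,C,D,E,n,H,i], logical=[E,n,H,i,A,B,C,D]
After op 8 (rotate(-2)): offset=2, physical=[A,B,C,D,E,n,H,i], logical=[C,D,E,n,H,i,A,B]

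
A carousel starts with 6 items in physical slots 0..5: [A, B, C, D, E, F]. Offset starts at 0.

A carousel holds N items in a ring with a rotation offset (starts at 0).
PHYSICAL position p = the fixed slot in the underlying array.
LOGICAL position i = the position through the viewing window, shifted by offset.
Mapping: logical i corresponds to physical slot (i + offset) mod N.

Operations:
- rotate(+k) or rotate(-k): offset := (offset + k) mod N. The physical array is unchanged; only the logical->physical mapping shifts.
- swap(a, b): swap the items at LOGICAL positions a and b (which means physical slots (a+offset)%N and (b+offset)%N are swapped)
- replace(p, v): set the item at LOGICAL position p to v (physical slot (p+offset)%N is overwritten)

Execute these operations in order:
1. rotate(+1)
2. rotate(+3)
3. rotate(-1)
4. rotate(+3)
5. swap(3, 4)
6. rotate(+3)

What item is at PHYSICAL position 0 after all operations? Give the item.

Answer: A

Derivation:
After op 1 (rotate(+1)): offset=1, physical=[A,B,C,D,E,F], logical=[B,C,D,E,F,A]
After op 2 (rotate(+3)): offset=4, physical=[A,B,C,D,E,F], logical=[E,F,A,B,C,D]
After op 3 (rotate(-1)): offset=3, physical=[A,B,C,D,E,F], logical=[D,E,F,A,B,C]
After op 4 (rotate(+3)): offset=0, physical=[A,B,C,D,E,F], logical=[A,B,C,D,E,F]
After op 5 (swap(3, 4)): offset=0, physical=[A,B,C,E,D,F], logical=[A,B,C,E,D,F]
After op 6 (rotate(+3)): offset=3, physical=[A,B,C,E,D,F], logical=[E,D,F,A,B,C]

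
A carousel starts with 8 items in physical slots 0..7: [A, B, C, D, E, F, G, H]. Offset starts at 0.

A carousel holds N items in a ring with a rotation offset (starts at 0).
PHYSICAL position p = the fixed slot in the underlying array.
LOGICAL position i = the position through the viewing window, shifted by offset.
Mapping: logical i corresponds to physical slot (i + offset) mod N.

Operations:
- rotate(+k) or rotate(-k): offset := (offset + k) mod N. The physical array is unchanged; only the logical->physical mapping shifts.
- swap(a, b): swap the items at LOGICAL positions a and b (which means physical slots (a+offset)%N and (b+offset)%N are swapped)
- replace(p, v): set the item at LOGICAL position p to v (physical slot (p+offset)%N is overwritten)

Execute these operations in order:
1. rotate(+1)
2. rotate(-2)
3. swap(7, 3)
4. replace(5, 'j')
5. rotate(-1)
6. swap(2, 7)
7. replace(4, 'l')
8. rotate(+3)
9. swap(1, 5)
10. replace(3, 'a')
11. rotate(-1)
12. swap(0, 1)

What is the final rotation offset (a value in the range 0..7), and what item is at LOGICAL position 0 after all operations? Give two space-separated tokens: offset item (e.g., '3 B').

After op 1 (rotate(+1)): offset=1, physical=[A,B,C,D,E,F,G,H], logical=[B,C,D,E,F,G,H,A]
After op 2 (rotate(-2)): offset=7, physical=[A,B,C,D,E,F,G,H], logical=[H,A,B,C,D,E,F,G]
After op 3 (swap(7, 3)): offset=7, physical=[A,B,G,D,E,F,C,H], logical=[H,A,B,G,D,E,F,C]
After op 4 (replace(5, 'j')): offset=7, physical=[A,B,G,D,j,F,C,H], logical=[H,A,B,G,D,j,F,C]
After op 5 (rotate(-1)): offset=6, physical=[A,B,G,D,j,F,C,H], logical=[C,H,A,B,G,D,j,F]
After op 6 (swap(2, 7)): offset=6, physical=[F,B,G,D,j,A,C,H], logical=[C,H,F,B,G,D,j,A]
After op 7 (replace(4, 'l')): offset=6, physical=[F,B,l,D,j,A,C,H], logical=[C,H,F,B,l,D,j,A]
After op 8 (rotate(+3)): offset=1, physical=[F,B,l,D,j,A,C,H], logical=[B,l,D,j,A,C,H,F]
After op 9 (swap(1, 5)): offset=1, physical=[F,B,C,D,j,A,l,H], logical=[B,C,D,j,A,l,H,F]
After op 10 (replace(3, 'a')): offset=1, physical=[F,B,C,D,a,A,l,H], logical=[B,C,D,a,A,l,H,F]
After op 11 (rotate(-1)): offset=0, physical=[F,B,C,D,a,A,l,H], logical=[F,B,C,D,a,A,l,H]
After op 12 (swap(0, 1)): offset=0, physical=[B,F,C,D,a,A,l,H], logical=[B,F,C,D,a,A,l,H]

Answer: 0 B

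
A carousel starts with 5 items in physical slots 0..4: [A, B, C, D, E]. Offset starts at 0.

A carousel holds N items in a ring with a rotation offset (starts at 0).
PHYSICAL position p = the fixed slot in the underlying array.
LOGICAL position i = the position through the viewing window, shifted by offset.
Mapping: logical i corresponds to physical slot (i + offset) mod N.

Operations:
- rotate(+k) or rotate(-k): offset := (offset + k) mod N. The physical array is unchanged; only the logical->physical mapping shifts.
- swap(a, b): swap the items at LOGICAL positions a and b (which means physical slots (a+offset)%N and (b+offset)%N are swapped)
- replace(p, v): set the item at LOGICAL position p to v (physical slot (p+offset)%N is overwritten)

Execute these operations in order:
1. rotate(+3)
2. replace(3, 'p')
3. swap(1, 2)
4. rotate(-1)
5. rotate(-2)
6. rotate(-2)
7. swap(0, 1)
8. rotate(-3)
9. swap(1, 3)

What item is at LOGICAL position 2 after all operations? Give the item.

After op 1 (rotate(+3)): offset=3, physical=[A,B,C,D,E], logical=[D,E,A,B,C]
After op 2 (replace(3, 'p')): offset=3, physical=[A,p,C,D,E], logical=[D,E,A,p,C]
After op 3 (swap(1, 2)): offset=3, physical=[E,p,C,D,A], logical=[D,A,E,p,C]
After op 4 (rotate(-1)): offset=2, physical=[E,p,C,D,A], logical=[C,D,A,E,p]
After op 5 (rotate(-2)): offset=0, physical=[E,p,C,D,A], logical=[E,p,C,D,A]
After op 6 (rotate(-2)): offset=3, physical=[E,p,C,D,A], logical=[D,A,E,p,C]
After op 7 (swap(0, 1)): offset=3, physical=[E,p,C,A,D], logical=[A,D,E,p,C]
After op 8 (rotate(-3)): offset=0, physical=[E,p,C,A,D], logical=[E,p,C,A,D]
After op 9 (swap(1, 3)): offset=0, physical=[E,A,C,p,D], logical=[E,A,C,p,D]

Answer: C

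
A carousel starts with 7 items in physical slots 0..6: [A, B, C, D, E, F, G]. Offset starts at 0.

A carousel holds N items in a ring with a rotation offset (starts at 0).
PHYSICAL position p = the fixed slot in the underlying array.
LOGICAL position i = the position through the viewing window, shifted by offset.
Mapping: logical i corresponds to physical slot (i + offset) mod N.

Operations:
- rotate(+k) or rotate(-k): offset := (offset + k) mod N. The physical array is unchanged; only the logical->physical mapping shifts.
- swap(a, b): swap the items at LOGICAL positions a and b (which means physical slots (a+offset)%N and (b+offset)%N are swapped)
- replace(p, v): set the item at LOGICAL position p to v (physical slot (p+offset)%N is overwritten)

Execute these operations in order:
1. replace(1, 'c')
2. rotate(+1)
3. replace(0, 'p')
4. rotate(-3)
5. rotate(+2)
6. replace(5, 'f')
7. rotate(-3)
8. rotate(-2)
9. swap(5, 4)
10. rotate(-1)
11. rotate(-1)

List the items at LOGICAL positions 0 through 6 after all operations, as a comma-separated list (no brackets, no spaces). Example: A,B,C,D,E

Answer: G,p,C,D,E,f,A

Derivation:
After op 1 (replace(1, 'c')): offset=0, physical=[A,c,C,D,E,F,G], logical=[A,c,C,D,E,F,G]
After op 2 (rotate(+1)): offset=1, physical=[A,c,C,D,E,F,G], logical=[c,C,D,E,F,G,A]
After op 3 (replace(0, 'p')): offset=1, physical=[A,p,C,D,E,F,G], logical=[p,C,D,E,F,G,A]
After op 4 (rotate(-3)): offset=5, physical=[A,p,C,D,E,F,G], logical=[F,G,A,p,C,D,E]
After op 5 (rotate(+2)): offset=0, physical=[A,p,C,D,E,F,G], logical=[A,p,C,D,E,F,G]
After op 6 (replace(5, 'f')): offset=0, physical=[A,p,C,D,E,f,G], logical=[A,p,C,D,E,f,G]
After op 7 (rotate(-3)): offset=4, physical=[A,p,C,D,E,f,G], logical=[E,f,G,A,p,C,D]
After op 8 (rotate(-2)): offset=2, physical=[A,p,C,D,E,f,G], logical=[C,D,E,f,G,A,p]
After op 9 (swap(5, 4)): offset=2, physical=[G,p,C,D,E,f,A], logical=[C,D,E,f,A,G,p]
After op 10 (rotate(-1)): offset=1, physical=[G,p,C,D,E,f,A], logical=[p,C,D,E,f,A,G]
After op 11 (rotate(-1)): offset=0, physical=[G,p,C,D,E,f,A], logical=[G,p,C,D,E,f,A]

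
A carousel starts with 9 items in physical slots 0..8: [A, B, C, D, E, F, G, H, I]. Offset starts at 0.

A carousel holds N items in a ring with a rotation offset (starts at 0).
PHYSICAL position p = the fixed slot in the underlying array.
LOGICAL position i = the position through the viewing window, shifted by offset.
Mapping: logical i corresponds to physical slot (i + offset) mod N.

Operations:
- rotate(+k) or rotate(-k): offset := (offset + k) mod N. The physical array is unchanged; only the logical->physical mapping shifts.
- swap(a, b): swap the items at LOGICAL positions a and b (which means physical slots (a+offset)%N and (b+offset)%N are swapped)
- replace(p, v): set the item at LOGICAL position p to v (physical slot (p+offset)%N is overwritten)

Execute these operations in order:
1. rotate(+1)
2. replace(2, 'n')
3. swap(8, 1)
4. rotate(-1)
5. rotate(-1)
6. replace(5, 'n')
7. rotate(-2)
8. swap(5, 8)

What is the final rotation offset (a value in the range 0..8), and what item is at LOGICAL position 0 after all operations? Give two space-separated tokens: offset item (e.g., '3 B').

After op 1 (rotate(+1)): offset=1, physical=[A,B,C,D,E,F,G,H,I], logical=[B,C,D,E,F,G,H,I,A]
After op 2 (replace(2, 'n')): offset=1, physical=[A,B,C,n,E,F,G,H,I], logical=[B,C,n,E,F,G,H,I,A]
After op 3 (swap(8, 1)): offset=1, physical=[C,B,A,n,E,F,G,H,I], logical=[B,A,n,E,F,G,H,I,C]
After op 4 (rotate(-1)): offset=0, physical=[C,B,A,n,E,F,G,H,I], logical=[C,B,A,n,E,F,G,H,I]
After op 5 (rotate(-1)): offset=8, physical=[C,B,A,n,E,F,G,H,I], logical=[I,C,B,A,n,E,F,G,H]
After op 6 (replace(5, 'n')): offset=8, physical=[C,B,A,n,n,F,G,H,I], logical=[I,C,B,A,n,n,F,G,H]
After op 7 (rotate(-2)): offset=6, physical=[C,B,A,n,n,F,G,H,I], logical=[G,H,I,C,B,A,n,n,F]
After op 8 (swap(5, 8)): offset=6, physical=[C,B,F,n,n,A,G,H,I], logical=[G,H,I,C,B,F,n,n,A]

Answer: 6 G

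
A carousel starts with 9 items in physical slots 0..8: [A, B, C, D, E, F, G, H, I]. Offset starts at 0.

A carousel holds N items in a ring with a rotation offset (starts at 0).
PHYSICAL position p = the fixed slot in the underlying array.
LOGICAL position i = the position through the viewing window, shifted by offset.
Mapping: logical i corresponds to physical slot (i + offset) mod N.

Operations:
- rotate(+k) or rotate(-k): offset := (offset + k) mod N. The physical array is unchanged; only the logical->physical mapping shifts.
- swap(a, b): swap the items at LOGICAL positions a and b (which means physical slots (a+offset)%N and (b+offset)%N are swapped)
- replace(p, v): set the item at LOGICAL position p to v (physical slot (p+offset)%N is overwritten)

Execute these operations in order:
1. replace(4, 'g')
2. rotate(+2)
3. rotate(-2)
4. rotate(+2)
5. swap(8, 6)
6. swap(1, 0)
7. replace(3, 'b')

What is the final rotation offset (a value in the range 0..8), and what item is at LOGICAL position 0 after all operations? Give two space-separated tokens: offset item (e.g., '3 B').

After op 1 (replace(4, 'g')): offset=0, physical=[A,B,C,D,g,F,G,H,I], logical=[A,B,C,D,g,F,G,H,I]
After op 2 (rotate(+2)): offset=2, physical=[A,B,C,D,g,F,G,H,I], logical=[C,D,g,F,G,H,I,A,B]
After op 3 (rotate(-2)): offset=0, physical=[A,B,C,D,g,F,G,H,I], logical=[A,B,C,D,g,F,G,H,I]
After op 4 (rotate(+2)): offset=2, physical=[A,B,C,D,g,F,G,H,I], logical=[C,D,g,F,G,H,I,A,B]
After op 5 (swap(8, 6)): offset=2, physical=[A,I,C,D,g,F,G,H,B], logical=[C,D,g,F,G,H,B,A,I]
After op 6 (swap(1, 0)): offset=2, physical=[A,I,D,C,g,F,G,H,B], logical=[D,C,g,F,G,H,B,A,I]
After op 7 (replace(3, 'b')): offset=2, physical=[A,I,D,C,g,b,G,H,B], logical=[D,C,g,b,G,H,B,A,I]

Answer: 2 D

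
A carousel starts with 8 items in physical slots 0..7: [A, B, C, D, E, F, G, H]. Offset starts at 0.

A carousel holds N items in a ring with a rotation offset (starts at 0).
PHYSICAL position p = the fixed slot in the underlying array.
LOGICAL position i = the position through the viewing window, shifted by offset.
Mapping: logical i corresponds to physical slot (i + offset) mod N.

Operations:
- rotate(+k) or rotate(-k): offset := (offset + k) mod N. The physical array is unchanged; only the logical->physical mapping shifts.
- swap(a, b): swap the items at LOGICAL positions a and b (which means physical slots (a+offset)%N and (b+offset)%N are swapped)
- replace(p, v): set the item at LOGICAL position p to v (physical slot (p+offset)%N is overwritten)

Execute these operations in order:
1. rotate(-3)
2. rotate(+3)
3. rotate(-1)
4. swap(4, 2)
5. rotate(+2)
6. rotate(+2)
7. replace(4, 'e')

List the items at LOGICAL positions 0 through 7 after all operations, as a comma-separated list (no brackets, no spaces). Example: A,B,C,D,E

Answer: B,E,F,G,e,A,D,C

Derivation:
After op 1 (rotate(-3)): offset=5, physical=[A,B,C,D,E,F,G,H], logical=[F,G,H,A,B,C,D,E]
After op 2 (rotate(+3)): offset=0, physical=[A,B,C,D,E,F,G,H], logical=[A,B,C,D,E,F,G,H]
After op 3 (rotate(-1)): offset=7, physical=[A,B,C,D,E,F,G,H], logical=[H,A,B,C,D,E,F,G]
After op 4 (swap(4, 2)): offset=7, physical=[A,D,C,B,E,F,G,H], logical=[H,A,D,C,B,E,F,G]
After op 5 (rotate(+2)): offset=1, physical=[A,D,C,B,E,F,G,H], logical=[D,C,B,E,F,G,H,A]
After op 6 (rotate(+2)): offset=3, physical=[A,D,C,B,E,F,G,H], logical=[B,E,F,G,H,A,D,C]
After op 7 (replace(4, 'e')): offset=3, physical=[A,D,C,B,E,F,G,e], logical=[B,E,F,G,e,A,D,C]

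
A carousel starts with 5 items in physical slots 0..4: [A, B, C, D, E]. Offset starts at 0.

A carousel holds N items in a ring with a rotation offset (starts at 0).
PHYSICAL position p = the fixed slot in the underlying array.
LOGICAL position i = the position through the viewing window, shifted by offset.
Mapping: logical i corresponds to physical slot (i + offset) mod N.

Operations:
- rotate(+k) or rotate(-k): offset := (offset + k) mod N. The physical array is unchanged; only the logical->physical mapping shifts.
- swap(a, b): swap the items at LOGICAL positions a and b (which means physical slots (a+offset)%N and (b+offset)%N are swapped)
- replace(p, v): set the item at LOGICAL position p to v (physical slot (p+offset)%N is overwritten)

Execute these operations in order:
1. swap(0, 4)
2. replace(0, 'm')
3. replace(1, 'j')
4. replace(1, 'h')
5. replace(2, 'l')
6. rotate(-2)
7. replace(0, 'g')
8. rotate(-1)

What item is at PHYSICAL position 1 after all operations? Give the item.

Answer: h

Derivation:
After op 1 (swap(0, 4)): offset=0, physical=[E,B,C,D,A], logical=[E,B,C,D,A]
After op 2 (replace(0, 'm')): offset=0, physical=[m,B,C,D,A], logical=[m,B,C,D,A]
After op 3 (replace(1, 'j')): offset=0, physical=[m,j,C,D,A], logical=[m,j,C,D,A]
After op 4 (replace(1, 'h')): offset=0, physical=[m,h,C,D,A], logical=[m,h,C,D,A]
After op 5 (replace(2, 'l')): offset=0, physical=[m,h,l,D,A], logical=[m,h,l,D,A]
After op 6 (rotate(-2)): offset=3, physical=[m,h,l,D,A], logical=[D,A,m,h,l]
After op 7 (replace(0, 'g')): offset=3, physical=[m,h,l,g,A], logical=[g,A,m,h,l]
After op 8 (rotate(-1)): offset=2, physical=[m,h,l,g,A], logical=[l,g,A,m,h]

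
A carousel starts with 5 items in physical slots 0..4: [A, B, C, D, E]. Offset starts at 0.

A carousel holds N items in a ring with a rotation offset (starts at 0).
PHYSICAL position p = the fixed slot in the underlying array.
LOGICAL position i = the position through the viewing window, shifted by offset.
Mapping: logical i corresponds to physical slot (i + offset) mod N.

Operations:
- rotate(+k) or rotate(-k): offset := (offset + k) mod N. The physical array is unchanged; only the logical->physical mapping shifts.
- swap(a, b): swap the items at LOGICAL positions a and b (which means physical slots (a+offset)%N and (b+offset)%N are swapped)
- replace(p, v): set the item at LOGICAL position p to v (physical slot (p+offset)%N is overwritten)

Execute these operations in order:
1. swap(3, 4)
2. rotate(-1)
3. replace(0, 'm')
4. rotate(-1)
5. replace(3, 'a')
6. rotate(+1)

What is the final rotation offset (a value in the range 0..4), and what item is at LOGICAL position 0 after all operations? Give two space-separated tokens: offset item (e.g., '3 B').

Answer: 4 m

Derivation:
After op 1 (swap(3, 4)): offset=0, physical=[A,B,C,E,D], logical=[A,B,C,E,D]
After op 2 (rotate(-1)): offset=4, physical=[A,B,C,E,D], logical=[D,A,B,C,E]
After op 3 (replace(0, 'm')): offset=4, physical=[A,B,C,E,m], logical=[m,A,B,C,E]
After op 4 (rotate(-1)): offset=3, physical=[A,B,C,E,m], logical=[E,m,A,B,C]
After op 5 (replace(3, 'a')): offset=3, physical=[A,a,C,E,m], logical=[E,m,A,a,C]
After op 6 (rotate(+1)): offset=4, physical=[A,a,C,E,m], logical=[m,A,a,C,E]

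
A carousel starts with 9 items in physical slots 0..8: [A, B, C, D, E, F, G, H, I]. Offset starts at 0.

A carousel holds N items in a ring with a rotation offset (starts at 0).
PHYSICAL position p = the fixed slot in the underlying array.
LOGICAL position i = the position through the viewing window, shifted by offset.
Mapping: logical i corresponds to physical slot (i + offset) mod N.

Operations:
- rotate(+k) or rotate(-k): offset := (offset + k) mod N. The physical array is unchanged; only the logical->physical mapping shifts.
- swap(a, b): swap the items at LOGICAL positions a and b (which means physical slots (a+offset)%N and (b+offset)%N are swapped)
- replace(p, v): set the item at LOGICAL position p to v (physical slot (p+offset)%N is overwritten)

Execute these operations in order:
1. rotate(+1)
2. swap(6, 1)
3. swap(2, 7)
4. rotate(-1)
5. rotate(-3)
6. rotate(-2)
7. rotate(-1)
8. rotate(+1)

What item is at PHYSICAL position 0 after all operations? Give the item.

After op 1 (rotate(+1)): offset=1, physical=[A,B,C,D,E,F,G,H,I], logical=[B,C,D,E,F,G,H,I,A]
After op 2 (swap(6, 1)): offset=1, physical=[A,B,H,D,E,F,G,C,I], logical=[B,H,D,E,F,G,C,I,A]
After op 3 (swap(2, 7)): offset=1, physical=[A,B,H,I,E,F,G,C,D], logical=[B,H,I,E,F,G,C,D,A]
After op 4 (rotate(-1)): offset=0, physical=[A,B,H,I,E,F,G,C,D], logical=[A,B,H,I,E,F,G,C,D]
After op 5 (rotate(-3)): offset=6, physical=[A,B,H,I,E,F,G,C,D], logical=[G,C,D,A,B,H,I,E,F]
After op 6 (rotate(-2)): offset=4, physical=[A,B,H,I,E,F,G,C,D], logical=[E,F,G,C,D,A,B,H,I]
After op 7 (rotate(-1)): offset=3, physical=[A,B,H,I,E,F,G,C,D], logical=[I,E,F,G,C,D,A,B,H]
After op 8 (rotate(+1)): offset=4, physical=[A,B,H,I,E,F,G,C,D], logical=[E,F,G,C,D,A,B,H,I]

Answer: A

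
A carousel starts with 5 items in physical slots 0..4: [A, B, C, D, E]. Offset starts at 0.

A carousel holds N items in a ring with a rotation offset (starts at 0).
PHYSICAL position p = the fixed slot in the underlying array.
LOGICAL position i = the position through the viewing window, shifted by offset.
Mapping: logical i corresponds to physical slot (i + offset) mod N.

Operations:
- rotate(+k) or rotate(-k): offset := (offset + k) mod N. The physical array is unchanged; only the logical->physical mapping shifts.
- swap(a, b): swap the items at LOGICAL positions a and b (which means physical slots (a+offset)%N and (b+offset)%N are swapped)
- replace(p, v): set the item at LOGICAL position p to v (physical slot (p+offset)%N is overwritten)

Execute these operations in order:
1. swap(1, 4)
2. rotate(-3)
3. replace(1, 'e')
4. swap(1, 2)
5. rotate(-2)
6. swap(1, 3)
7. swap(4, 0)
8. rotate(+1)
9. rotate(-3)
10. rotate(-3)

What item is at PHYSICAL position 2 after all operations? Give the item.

Answer: C

Derivation:
After op 1 (swap(1, 4)): offset=0, physical=[A,E,C,D,B], logical=[A,E,C,D,B]
After op 2 (rotate(-3)): offset=2, physical=[A,E,C,D,B], logical=[C,D,B,A,E]
After op 3 (replace(1, 'e')): offset=2, physical=[A,E,C,e,B], logical=[C,e,B,A,E]
After op 4 (swap(1, 2)): offset=2, physical=[A,E,C,B,e], logical=[C,B,e,A,E]
After op 5 (rotate(-2)): offset=0, physical=[A,E,C,B,e], logical=[A,E,C,B,e]
After op 6 (swap(1, 3)): offset=0, physical=[A,B,C,E,e], logical=[A,B,C,E,e]
After op 7 (swap(4, 0)): offset=0, physical=[e,B,C,E,A], logical=[e,B,C,E,A]
After op 8 (rotate(+1)): offset=1, physical=[e,B,C,E,A], logical=[B,C,E,A,e]
After op 9 (rotate(-3)): offset=3, physical=[e,B,C,E,A], logical=[E,A,e,B,C]
After op 10 (rotate(-3)): offset=0, physical=[e,B,C,E,A], logical=[e,B,C,E,A]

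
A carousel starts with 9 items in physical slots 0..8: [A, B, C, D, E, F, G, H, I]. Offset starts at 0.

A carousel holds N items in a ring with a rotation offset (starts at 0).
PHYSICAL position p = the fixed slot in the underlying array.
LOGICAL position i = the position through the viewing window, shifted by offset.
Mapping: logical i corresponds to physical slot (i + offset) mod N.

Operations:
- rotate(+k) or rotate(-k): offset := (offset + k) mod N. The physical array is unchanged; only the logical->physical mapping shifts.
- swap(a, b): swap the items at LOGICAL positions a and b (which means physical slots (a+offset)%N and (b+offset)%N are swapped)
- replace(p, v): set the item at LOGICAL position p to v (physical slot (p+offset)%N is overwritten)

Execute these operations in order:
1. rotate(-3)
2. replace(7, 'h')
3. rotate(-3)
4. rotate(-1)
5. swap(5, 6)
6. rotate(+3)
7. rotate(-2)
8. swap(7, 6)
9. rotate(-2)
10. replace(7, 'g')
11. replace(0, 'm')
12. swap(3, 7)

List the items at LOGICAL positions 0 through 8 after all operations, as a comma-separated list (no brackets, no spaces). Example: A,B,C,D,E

After op 1 (rotate(-3)): offset=6, physical=[A,B,C,D,E,F,G,H,I], logical=[G,H,I,A,B,C,D,E,F]
After op 2 (replace(7, 'h')): offset=6, physical=[A,B,C,D,h,F,G,H,I], logical=[G,H,I,A,B,C,D,h,F]
After op 3 (rotate(-3)): offset=3, physical=[A,B,C,D,h,F,G,H,I], logical=[D,h,F,G,H,I,A,B,C]
After op 4 (rotate(-1)): offset=2, physical=[A,B,C,D,h,F,G,H,I], logical=[C,D,h,F,G,H,I,A,B]
After op 5 (swap(5, 6)): offset=2, physical=[A,B,C,D,h,F,G,I,H], logical=[C,D,h,F,G,I,H,A,B]
After op 6 (rotate(+3)): offset=5, physical=[A,B,C,D,h,F,G,I,H], logical=[F,G,I,H,A,B,C,D,h]
After op 7 (rotate(-2)): offset=3, physical=[A,B,C,D,h,F,G,I,H], logical=[D,h,F,G,I,H,A,B,C]
After op 8 (swap(7, 6)): offset=3, physical=[B,A,C,D,h,F,G,I,H], logical=[D,h,F,G,I,H,B,A,C]
After op 9 (rotate(-2)): offset=1, physical=[B,A,C,D,h,F,G,I,H], logical=[A,C,D,h,F,G,I,H,B]
After op 10 (replace(7, 'g')): offset=1, physical=[B,A,C,D,h,F,G,I,g], logical=[A,C,D,h,F,G,I,g,B]
After op 11 (replace(0, 'm')): offset=1, physical=[B,m,C,D,h,F,G,I,g], logical=[m,C,D,h,F,G,I,g,B]
After op 12 (swap(3, 7)): offset=1, physical=[B,m,C,D,g,F,G,I,h], logical=[m,C,D,g,F,G,I,h,B]

Answer: m,C,D,g,F,G,I,h,B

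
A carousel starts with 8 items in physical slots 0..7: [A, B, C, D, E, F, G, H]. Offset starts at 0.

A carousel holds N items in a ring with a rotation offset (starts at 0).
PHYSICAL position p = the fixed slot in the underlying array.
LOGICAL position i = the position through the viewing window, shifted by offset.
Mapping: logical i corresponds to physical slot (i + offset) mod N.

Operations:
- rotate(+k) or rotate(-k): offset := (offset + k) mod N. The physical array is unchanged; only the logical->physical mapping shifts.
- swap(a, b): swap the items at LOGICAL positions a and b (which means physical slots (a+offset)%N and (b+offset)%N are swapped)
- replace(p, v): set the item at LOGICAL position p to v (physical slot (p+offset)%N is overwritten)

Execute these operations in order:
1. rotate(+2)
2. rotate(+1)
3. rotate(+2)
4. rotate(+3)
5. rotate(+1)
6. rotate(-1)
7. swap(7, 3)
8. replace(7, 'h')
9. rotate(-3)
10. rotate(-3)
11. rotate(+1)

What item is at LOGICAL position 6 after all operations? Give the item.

After op 1 (rotate(+2)): offset=2, physical=[A,B,C,D,E,F,G,H], logical=[C,D,E,F,G,H,A,B]
After op 2 (rotate(+1)): offset=3, physical=[A,B,C,D,E,F,G,H], logical=[D,E,F,G,H,A,B,C]
After op 3 (rotate(+2)): offset=5, physical=[A,B,C,D,E,F,G,H], logical=[F,G,H,A,B,C,D,E]
After op 4 (rotate(+3)): offset=0, physical=[A,B,C,D,E,F,G,H], logical=[A,B,C,D,E,F,G,H]
After op 5 (rotate(+1)): offset=1, physical=[A,B,C,D,E,F,G,H], logical=[B,C,D,E,F,G,H,A]
After op 6 (rotate(-1)): offset=0, physical=[A,B,C,D,E,F,G,H], logical=[A,B,C,D,E,F,G,H]
After op 7 (swap(7, 3)): offset=0, physical=[A,B,C,H,E,F,G,D], logical=[A,B,C,H,E,F,G,D]
After op 8 (replace(7, 'h')): offset=0, physical=[A,B,C,H,E,F,G,h], logical=[A,B,C,H,E,F,G,h]
After op 9 (rotate(-3)): offset=5, physical=[A,B,C,H,E,F,G,h], logical=[F,G,h,A,B,C,H,E]
After op 10 (rotate(-3)): offset=2, physical=[A,B,C,H,E,F,G,h], logical=[C,H,E,F,G,h,A,B]
After op 11 (rotate(+1)): offset=3, physical=[A,B,C,H,E,F,G,h], logical=[H,E,F,G,h,A,B,C]

Answer: B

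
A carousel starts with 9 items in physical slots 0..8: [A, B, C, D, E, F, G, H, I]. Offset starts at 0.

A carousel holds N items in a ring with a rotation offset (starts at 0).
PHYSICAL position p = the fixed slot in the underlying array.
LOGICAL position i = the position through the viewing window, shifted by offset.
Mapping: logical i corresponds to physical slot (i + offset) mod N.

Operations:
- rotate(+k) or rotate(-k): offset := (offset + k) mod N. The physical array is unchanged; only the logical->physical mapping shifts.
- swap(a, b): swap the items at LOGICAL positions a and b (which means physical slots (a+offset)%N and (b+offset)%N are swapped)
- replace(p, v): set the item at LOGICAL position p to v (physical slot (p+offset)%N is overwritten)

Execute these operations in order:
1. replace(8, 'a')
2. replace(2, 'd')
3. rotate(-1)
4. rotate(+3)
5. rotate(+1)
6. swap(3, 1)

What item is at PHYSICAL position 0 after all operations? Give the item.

Answer: A

Derivation:
After op 1 (replace(8, 'a')): offset=0, physical=[A,B,C,D,E,F,G,H,a], logical=[A,B,C,D,E,F,G,H,a]
After op 2 (replace(2, 'd')): offset=0, physical=[A,B,d,D,E,F,G,H,a], logical=[A,B,d,D,E,F,G,H,a]
After op 3 (rotate(-1)): offset=8, physical=[A,B,d,D,E,F,G,H,a], logical=[a,A,B,d,D,E,F,G,H]
After op 4 (rotate(+3)): offset=2, physical=[A,B,d,D,E,F,G,H,a], logical=[d,D,E,F,G,H,a,A,B]
After op 5 (rotate(+1)): offset=3, physical=[A,B,d,D,E,F,G,H,a], logical=[D,E,F,G,H,a,A,B,d]
After op 6 (swap(3, 1)): offset=3, physical=[A,B,d,D,G,F,E,H,a], logical=[D,G,F,E,H,a,A,B,d]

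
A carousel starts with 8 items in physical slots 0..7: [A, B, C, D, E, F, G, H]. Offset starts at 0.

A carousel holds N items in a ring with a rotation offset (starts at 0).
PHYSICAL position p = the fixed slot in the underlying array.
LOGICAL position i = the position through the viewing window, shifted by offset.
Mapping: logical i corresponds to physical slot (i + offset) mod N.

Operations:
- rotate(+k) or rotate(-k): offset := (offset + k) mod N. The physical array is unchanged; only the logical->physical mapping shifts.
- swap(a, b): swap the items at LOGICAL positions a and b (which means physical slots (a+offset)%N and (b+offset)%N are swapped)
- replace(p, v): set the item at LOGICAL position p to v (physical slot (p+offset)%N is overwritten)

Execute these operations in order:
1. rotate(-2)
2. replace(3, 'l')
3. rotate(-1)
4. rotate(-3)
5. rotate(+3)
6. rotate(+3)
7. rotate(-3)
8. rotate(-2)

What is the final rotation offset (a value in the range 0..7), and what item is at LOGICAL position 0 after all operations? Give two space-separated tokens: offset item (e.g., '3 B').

After op 1 (rotate(-2)): offset=6, physical=[A,B,C,D,E,F,G,H], logical=[G,H,A,B,C,D,E,F]
After op 2 (replace(3, 'l')): offset=6, physical=[A,l,C,D,E,F,G,H], logical=[G,H,A,l,C,D,E,F]
After op 3 (rotate(-1)): offset=5, physical=[A,l,C,D,E,F,G,H], logical=[F,G,H,A,l,C,D,E]
After op 4 (rotate(-3)): offset=2, physical=[A,l,C,D,E,F,G,H], logical=[C,D,E,F,G,H,A,l]
After op 5 (rotate(+3)): offset=5, physical=[A,l,C,D,E,F,G,H], logical=[F,G,H,A,l,C,D,E]
After op 6 (rotate(+3)): offset=0, physical=[A,l,C,D,E,F,G,H], logical=[A,l,C,D,E,F,G,H]
After op 7 (rotate(-3)): offset=5, physical=[A,l,C,D,E,F,G,H], logical=[F,G,H,A,l,C,D,E]
After op 8 (rotate(-2)): offset=3, physical=[A,l,C,D,E,F,G,H], logical=[D,E,F,G,H,A,l,C]

Answer: 3 D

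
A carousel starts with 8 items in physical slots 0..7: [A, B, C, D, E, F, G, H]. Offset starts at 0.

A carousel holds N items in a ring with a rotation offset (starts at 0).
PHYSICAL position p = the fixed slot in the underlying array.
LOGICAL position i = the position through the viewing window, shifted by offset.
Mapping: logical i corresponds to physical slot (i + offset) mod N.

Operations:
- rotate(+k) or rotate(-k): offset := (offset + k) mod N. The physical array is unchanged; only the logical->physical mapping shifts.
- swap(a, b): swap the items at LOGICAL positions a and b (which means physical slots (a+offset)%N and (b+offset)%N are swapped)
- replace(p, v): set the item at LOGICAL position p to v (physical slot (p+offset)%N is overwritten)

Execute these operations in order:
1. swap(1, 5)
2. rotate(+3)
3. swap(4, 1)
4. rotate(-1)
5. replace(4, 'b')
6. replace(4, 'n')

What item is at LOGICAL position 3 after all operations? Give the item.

After op 1 (swap(1, 5)): offset=0, physical=[A,F,C,D,E,B,G,H], logical=[A,F,C,D,E,B,G,H]
After op 2 (rotate(+3)): offset=3, physical=[A,F,C,D,E,B,G,H], logical=[D,E,B,G,H,A,F,C]
After op 3 (swap(4, 1)): offset=3, physical=[A,F,C,D,H,B,G,E], logical=[D,H,B,G,E,A,F,C]
After op 4 (rotate(-1)): offset=2, physical=[A,F,C,D,H,B,G,E], logical=[C,D,H,B,G,E,A,F]
After op 5 (replace(4, 'b')): offset=2, physical=[A,F,C,D,H,B,b,E], logical=[C,D,H,B,b,E,A,F]
After op 6 (replace(4, 'n')): offset=2, physical=[A,F,C,D,H,B,n,E], logical=[C,D,H,B,n,E,A,F]

Answer: B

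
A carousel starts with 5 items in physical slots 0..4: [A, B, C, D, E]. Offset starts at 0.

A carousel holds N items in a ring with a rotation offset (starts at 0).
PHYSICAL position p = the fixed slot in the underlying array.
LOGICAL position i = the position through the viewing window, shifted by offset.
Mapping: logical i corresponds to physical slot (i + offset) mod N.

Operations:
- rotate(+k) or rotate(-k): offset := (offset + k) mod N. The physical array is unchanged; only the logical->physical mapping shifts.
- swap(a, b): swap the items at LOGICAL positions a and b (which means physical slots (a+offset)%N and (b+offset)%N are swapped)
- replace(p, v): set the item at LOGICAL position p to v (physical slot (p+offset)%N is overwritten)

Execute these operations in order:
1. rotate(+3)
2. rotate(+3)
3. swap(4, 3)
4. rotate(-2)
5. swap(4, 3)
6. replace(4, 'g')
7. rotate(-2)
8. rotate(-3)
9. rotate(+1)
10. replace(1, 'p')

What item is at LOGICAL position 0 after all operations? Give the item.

Answer: E

Derivation:
After op 1 (rotate(+3)): offset=3, physical=[A,B,C,D,E], logical=[D,E,A,B,C]
After op 2 (rotate(+3)): offset=1, physical=[A,B,C,D,E], logical=[B,C,D,E,A]
After op 3 (swap(4, 3)): offset=1, physical=[E,B,C,D,A], logical=[B,C,D,A,E]
After op 4 (rotate(-2)): offset=4, physical=[E,B,C,D,A], logical=[A,E,B,C,D]
After op 5 (swap(4, 3)): offset=4, physical=[E,B,D,C,A], logical=[A,E,B,D,C]
After op 6 (replace(4, 'g')): offset=4, physical=[E,B,D,g,A], logical=[A,E,B,D,g]
After op 7 (rotate(-2)): offset=2, physical=[E,B,D,g,A], logical=[D,g,A,E,B]
After op 8 (rotate(-3)): offset=4, physical=[E,B,D,g,A], logical=[A,E,B,D,g]
After op 9 (rotate(+1)): offset=0, physical=[E,B,D,g,A], logical=[E,B,D,g,A]
After op 10 (replace(1, 'p')): offset=0, physical=[E,p,D,g,A], logical=[E,p,D,g,A]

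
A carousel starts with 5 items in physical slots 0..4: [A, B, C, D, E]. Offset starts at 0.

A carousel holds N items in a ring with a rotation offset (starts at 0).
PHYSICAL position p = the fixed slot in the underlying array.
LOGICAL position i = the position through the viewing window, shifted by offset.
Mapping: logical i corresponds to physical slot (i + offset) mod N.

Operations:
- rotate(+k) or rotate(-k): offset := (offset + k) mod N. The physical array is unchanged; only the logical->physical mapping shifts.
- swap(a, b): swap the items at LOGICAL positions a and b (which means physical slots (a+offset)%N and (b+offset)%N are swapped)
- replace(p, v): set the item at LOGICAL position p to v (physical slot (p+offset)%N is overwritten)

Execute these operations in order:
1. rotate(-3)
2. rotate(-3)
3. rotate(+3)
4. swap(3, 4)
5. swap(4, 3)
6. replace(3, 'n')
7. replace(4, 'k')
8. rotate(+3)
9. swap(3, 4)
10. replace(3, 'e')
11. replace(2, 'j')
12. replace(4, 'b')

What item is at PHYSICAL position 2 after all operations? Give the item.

After op 1 (rotate(-3)): offset=2, physical=[A,B,C,D,E], logical=[C,D,E,A,B]
After op 2 (rotate(-3)): offset=4, physical=[A,B,C,D,E], logical=[E,A,B,C,D]
After op 3 (rotate(+3)): offset=2, physical=[A,B,C,D,E], logical=[C,D,E,A,B]
After op 4 (swap(3, 4)): offset=2, physical=[B,A,C,D,E], logical=[C,D,E,B,A]
After op 5 (swap(4, 3)): offset=2, physical=[A,B,C,D,E], logical=[C,D,E,A,B]
After op 6 (replace(3, 'n')): offset=2, physical=[n,B,C,D,E], logical=[C,D,E,n,B]
After op 7 (replace(4, 'k')): offset=2, physical=[n,k,C,D,E], logical=[C,D,E,n,k]
After op 8 (rotate(+3)): offset=0, physical=[n,k,C,D,E], logical=[n,k,C,D,E]
After op 9 (swap(3, 4)): offset=0, physical=[n,k,C,E,D], logical=[n,k,C,E,D]
After op 10 (replace(3, 'e')): offset=0, physical=[n,k,C,e,D], logical=[n,k,C,e,D]
After op 11 (replace(2, 'j')): offset=0, physical=[n,k,j,e,D], logical=[n,k,j,e,D]
After op 12 (replace(4, 'b')): offset=0, physical=[n,k,j,e,b], logical=[n,k,j,e,b]

Answer: j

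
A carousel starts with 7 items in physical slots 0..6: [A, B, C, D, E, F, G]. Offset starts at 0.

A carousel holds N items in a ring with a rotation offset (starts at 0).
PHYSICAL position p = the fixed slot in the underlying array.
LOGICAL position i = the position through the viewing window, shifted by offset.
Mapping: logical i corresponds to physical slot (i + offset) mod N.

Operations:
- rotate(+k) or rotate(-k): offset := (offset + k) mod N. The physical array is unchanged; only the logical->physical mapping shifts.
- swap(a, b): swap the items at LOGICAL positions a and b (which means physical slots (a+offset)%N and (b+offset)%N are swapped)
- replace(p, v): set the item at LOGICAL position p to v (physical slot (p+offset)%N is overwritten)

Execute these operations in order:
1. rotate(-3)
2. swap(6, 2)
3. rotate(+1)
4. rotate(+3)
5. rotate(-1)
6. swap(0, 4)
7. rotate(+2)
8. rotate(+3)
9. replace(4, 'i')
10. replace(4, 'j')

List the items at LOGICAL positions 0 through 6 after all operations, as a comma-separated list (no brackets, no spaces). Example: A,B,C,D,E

Answer: F,D,E,B,j,G,A

Derivation:
After op 1 (rotate(-3)): offset=4, physical=[A,B,C,D,E,F,G], logical=[E,F,G,A,B,C,D]
After op 2 (swap(6, 2)): offset=4, physical=[A,B,C,G,E,F,D], logical=[E,F,D,A,B,C,G]
After op 3 (rotate(+1)): offset=5, physical=[A,B,C,G,E,F,D], logical=[F,D,A,B,C,G,E]
After op 4 (rotate(+3)): offset=1, physical=[A,B,C,G,E,F,D], logical=[B,C,G,E,F,D,A]
After op 5 (rotate(-1)): offset=0, physical=[A,B,C,G,E,F,D], logical=[A,B,C,G,E,F,D]
After op 6 (swap(0, 4)): offset=0, physical=[E,B,C,G,A,F,D], logical=[E,B,C,G,A,F,D]
After op 7 (rotate(+2)): offset=2, physical=[E,B,C,G,A,F,D], logical=[C,G,A,F,D,E,B]
After op 8 (rotate(+3)): offset=5, physical=[E,B,C,G,A,F,D], logical=[F,D,E,B,C,G,A]
After op 9 (replace(4, 'i')): offset=5, physical=[E,B,i,G,A,F,D], logical=[F,D,E,B,i,G,A]
After op 10 (replace(4, 'j')): offset=5, physical=[E,B,j,G,A,F,D], logical=[F,D,E,B,j,G,A]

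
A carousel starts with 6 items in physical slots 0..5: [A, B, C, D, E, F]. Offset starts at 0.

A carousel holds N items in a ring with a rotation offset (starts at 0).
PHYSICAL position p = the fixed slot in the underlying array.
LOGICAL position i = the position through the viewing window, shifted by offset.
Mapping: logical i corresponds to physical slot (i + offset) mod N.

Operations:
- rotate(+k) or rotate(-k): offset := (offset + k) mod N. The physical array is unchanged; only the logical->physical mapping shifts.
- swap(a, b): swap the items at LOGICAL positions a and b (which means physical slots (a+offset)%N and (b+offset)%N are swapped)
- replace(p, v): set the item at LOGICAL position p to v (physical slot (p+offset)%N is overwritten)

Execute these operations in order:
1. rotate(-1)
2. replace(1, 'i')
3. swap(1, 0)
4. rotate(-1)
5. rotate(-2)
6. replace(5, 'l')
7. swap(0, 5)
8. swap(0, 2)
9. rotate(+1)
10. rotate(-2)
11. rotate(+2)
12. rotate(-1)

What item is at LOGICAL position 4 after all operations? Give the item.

Answer: F

Derivation:
After op 1 (rotate(-1)): offset=5, physical=[A,B,C,D,E,F], logical=[F,A,B,C,D,E]
After op 2 (replace(1, 'i')): offset=5, physical=[i,B,C,D,E,F], logical=[F,i,B,C,D,E]
After op 3 (swap(1, 0)): offset=5, physical=[F,B,C,D,E,i], logical=[i,F,B,C,D,E]
After op 4 (rotate(-1)): offset=4, physical=[F,B,C,D,E,i], logical=[E,i,F,B,C,D]
After op 5 (rotate(-2)): offset=2, physical=[F,B,C,D,E,i], logical=[C,D,E,i,F,B]
After op 6 (replace(5, 'l')): offset=2, physical=[F,l,C,D,E,i], logical=[C,D,E,i,F,l]
After op 7 (swap(0, 5)): offset=2, physical=[F,C,l,D,E,i], logical=[l,D,E,i,F,C]
After op 8 (swap(0, 2)): offset=2, physical=[F,C,E,D,l,i], logical=[E,D,l,i,F,C]
After op 9 (rotate(+1)): offset=3, physical=[F,C,E,D,l,i], logical=[D,l,i,F,C,E]
After op 10 (rotate(-2)): offset=1, physical=[F,C,E,D,l,i], logical=[C,E,D,l,i,F]
After op 11 (rotate(+2)): offset=3, physical=[F,C,E,D,l,i], logical=[D,l,i,F,C,E]
After op 12 (rotate(-1)): offset=2, physical=[F,C,E,D,l,i], logical=[E,D,l,i,F,C]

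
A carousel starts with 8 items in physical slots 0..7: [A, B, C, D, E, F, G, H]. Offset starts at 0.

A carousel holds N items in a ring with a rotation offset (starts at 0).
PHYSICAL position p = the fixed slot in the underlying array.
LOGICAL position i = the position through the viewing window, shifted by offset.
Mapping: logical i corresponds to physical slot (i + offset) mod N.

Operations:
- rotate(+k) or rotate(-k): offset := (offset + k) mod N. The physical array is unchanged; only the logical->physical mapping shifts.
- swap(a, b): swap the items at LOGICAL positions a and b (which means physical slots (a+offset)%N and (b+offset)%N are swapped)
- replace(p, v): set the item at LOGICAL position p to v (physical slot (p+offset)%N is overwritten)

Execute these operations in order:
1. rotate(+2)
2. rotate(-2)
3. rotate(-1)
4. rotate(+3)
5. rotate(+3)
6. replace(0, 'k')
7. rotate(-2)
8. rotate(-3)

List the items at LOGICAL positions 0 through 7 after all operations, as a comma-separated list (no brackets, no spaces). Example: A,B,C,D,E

After op 1 (rotate(+2)): offset=2, physical=[A,B,C,D,E,F,G,H], logical=[C,D,E,F,G,H,A,B]
After op 2 (rotate(-2)): offset=0, physical=[A,B,C,D,E,F,G,H], logical=[A,B,C,D,E,F,G,H]
After op 3 (rotate(-1)): offset=7, physical=[A,B,C,D,E,F,G,H], logical=[H,A,B,C,D,E,F,G]
After op 4 (rotate(+3)): offset=2, physical=[A,B,C,D,E,F,G,H], logical=[C,D,E,F,G,H,A,B]
After op 5 (rotate(+3)): offset=5, physical=[A,B,C,D,E,F,G,H], logical=[F,G,H,A,B,C,D,E]
After op 6 (replace(0, 'k')): offset=5, physical=[A,B,C,D,E,k,G,H], logical=[k,G,H,A,B,C,D,E]
After op 7 (rotate(-2)): offset=3, physical=[A,B,C,D,E,k,G,H], logical=[D,E,k,G,H,A,B,C]
After op 8 (rotate(-3)): offset=0, physical=[A,B,C,D,E,k,G,H], logical=[A,B,C,D,E,k,G,H]

Answer: A,B,C,D,E,k,G,H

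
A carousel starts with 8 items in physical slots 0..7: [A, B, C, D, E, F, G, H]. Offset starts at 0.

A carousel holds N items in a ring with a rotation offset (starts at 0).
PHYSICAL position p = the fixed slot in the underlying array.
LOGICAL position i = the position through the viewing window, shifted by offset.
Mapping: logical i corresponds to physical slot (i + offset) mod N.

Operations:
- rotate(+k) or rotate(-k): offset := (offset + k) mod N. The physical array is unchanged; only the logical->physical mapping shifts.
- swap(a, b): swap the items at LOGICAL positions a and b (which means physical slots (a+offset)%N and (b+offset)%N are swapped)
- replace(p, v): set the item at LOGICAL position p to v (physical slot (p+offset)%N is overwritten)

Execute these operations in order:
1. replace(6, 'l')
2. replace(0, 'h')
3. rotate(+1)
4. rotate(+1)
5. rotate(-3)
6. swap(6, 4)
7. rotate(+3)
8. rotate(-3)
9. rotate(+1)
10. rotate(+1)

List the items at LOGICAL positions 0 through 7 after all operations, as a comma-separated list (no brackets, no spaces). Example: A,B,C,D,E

Answer: B,C,F,E,D,l,H,h

Derivation:
After op 1 (replace(6, 'l')): offset=0, physical=[A,B,C,D,E,F,l,H], logical=[A,B,C,D,E,F,l,H]
After op 2 (replace(0, 'h')): offset=0, physical=[h,B,C,D,E,F,l,H], logical=[h,B,C,D,E,F,l,H]
After op 3 (rotate(+1)): offset=1, physical=[h,B,C,D,E,F,l,H], logical=[B,C,D,E,F,l,H,h]
After op 4 (rotate(+1)): offset=2, physical=[h,B,C,D,E,F,l,H], logical=[C,D,E,F,l,H,h,B]
After op 5 (rotate(-3)): offset=7, physical=[h,B,C,D,E,F,l,H], logical=[H,h,B,C,D,E,F,l]
After op 6 (swap(6, 4)): offset=7, physical=[h,B,C,F,E,D,l,H], logical=[H,h,B,C,F,E,D,l]
After op 7 (rotate(+3)): offset=2, physical=[h,B,C,F,E,D,l,H], logical=[C,F,E,D,l,H,h,B]
After op 8 (rotate(-3)): offset=7, physical=[h,B,C,F,E,D,l,H], logical=[H,h,B,C,F,E,D,l]
After op 9 (rotate(+1)): offset=0, physical=[h,B,C,F,E,D,l,H], logical=[h,B,C,F,E,D,l,H]
After op 10 (rotate(+1)): offset=1, physical=[h,B,C,F,E,D,l,H], logical=[B,C,F,E,D,l,H,h]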